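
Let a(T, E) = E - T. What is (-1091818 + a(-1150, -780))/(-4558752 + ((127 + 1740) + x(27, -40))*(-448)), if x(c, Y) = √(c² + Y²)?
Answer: 2555792241/12633407252 - 106113*√2329/6316703626 ≈ 0.20149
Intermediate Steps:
x(c, Y) = √(Y² + c²)
(-1091818 + a(-1150, -780))/(-4558752 + ((127 + 1740) + x(27, -40))*(-448)) = (-1091818 + (-780 - 1*(-1150)))/(-4558752 + ((127 + 1740) + √((-40)² + 27²))*(-448)) = (-1091818 + (-780 + 1150))/(-4558752 + (1867 + √(1600 + 729))*(-448)) = (-1091818 + 370)/(-4558752 + (1867 + √2329)*(-448)) = -1091448/(-4558752 + (-836416 - 448*√2329)) = -1091448/(-5395168 - 448*√2329)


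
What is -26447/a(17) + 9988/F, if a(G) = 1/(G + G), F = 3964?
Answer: -891102721/991 ≈ -8.9920e+5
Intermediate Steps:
a(G) = 1/(2*G)
-26447/a(17) + 9988/F = -26447/((½)/17) + 9988/3964 = -26447/((½)*(1/17)) + 9988*(1/3964) = -26447/1/34 + 2497/991 = -26447*34 + 2497/991 = -899198 + 2497/991 = -891102721/991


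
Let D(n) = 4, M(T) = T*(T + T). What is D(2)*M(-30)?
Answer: 7200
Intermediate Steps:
M(T) = 2*T² (M(T) = T*(2*T) = 2*T²)
D(2)*M(-30) = 4*(2*(-30)²) = 4*(2*900) = 4*1800 = 7200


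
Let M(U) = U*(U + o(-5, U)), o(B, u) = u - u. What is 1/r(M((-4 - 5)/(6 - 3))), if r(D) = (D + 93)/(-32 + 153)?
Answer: 121/102 ≈ 1.1863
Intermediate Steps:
o(B, u) = 0
M(U) = U**2 (M(U) = U*(U + 0) = U*U = U**2)
r(D) = 93/121 + D/121 (r(D) = (93 + D)/121 = (93 + D)*(1/121) = 93/121 + D/121)
1/r(M((-4 - 5)/(6 - 3))) = 1/(93/121 + ((-4 - 5)/(6 - 3))**2/121) = 1/(93/121 + (-9/3)**2/121) = 1/(93/121 + (-9*1/3)**2/121) = 1/(93/121 + (1/121)*(-3)**2) = 1/(93/121 + (1/121)*9) = 1/(93/121 + 9/121) = 1/(102/121) = 121/102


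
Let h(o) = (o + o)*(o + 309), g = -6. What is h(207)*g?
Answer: -1281744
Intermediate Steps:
h(o) = 2*o*(309 + o) (h(o) = (2*o)*(309 + o) = 2*o*(309 + o))
h(207)*g = (2*207*(309 + 207))*(-6) = (2*207*516)*(-6) = 213624*(-6) = -1281744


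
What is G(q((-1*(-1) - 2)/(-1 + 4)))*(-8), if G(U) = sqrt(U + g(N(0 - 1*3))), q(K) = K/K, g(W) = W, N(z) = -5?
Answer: -16*I ≈ -16.0*I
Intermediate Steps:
q(K) = 1
G(U) = sqrt(-5 + U) (G(U) = sqrt(U - 5) = sqrt(-5 + U))
G(q((-1*(-1) - 2)/(-1 + 4)))*(-8) = sqrt(-5 + 1)*(-8) = sqrt(-4)*(-8) = (2*I)*(-8) = -16*I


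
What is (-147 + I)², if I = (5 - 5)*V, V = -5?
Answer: 21609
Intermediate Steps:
I = 0 (I = (5 - 5)*(-5) = 0*(-5) = 0)
(-147 + I)² = (-147 + 0)² = (-147)² = 21609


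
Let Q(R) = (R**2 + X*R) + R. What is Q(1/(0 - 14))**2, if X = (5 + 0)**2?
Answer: 131769/38416 ≈ 3.4301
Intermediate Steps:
X = 25 (X = 5**2 = 25)
Q(R) = R**2 + 26*R (Q(R) = (R**2 + 25*R) + R = R**2 + 26*R)
Q(1/(0 - 14))**2 = ((26 + 1/(0 - 14))/(0 - 14))**2 = ((26 + 1/(-14))/(-14))**2 = (-(26 - 1/14)/14)**2 = (-1/14*363/14)**2 = (-363/196)**2 = 131769/38416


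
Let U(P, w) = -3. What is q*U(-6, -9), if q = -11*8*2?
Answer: 528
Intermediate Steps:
q = -176 (q = -88*2 = -176)
q*U(-6, -9) = -176*(-3) = 528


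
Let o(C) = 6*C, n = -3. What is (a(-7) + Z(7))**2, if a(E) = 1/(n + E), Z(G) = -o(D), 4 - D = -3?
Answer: 177241/100 ≈ 1772.4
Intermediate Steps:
D = 7 (D = 4 - 1*(-3) = 4 + 3 = 7)
Z(G) = -42 (Z(G) = -6*7 = -1*42 = -42)
a(E) = 1/(-3 + E)
(a(-7) + Z(7))**2 = (1/(-3 - 7) - 42)**2 = (1/(-10) - 42)**2 = (-1/10 - 42)**2 = (-421/10)**2 = 177241/100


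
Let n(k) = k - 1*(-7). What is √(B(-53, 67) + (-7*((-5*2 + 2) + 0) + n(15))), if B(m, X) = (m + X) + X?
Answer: √159 ≈ 12.610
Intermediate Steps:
n(k) = 7 + k (n(k) = k + 7 = 7 + k)
B(m, X) = m + 2*X (B(m, X) = (X + m) + X = m + 2*X)
√(B(-53, 67) + (-7*((-5*2 + 2) + 0) + n(15))) = √((-53 + 2*67) + (-7*((-5*2 + 2) + 0) + (7 + 15))) = √((-53 + 134) + (-7*((-10 + 2) + 0) + 22)) = √(81 + (-7*(-8 + 0) + 22)) = √(81 + (-7*(-8) + 22)) = √(81 + (56 + 22)) = √(81 + 78) = √159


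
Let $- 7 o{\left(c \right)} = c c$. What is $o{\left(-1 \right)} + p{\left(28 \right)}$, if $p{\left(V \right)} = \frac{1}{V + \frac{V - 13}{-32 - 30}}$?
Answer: $- \frac{1287}{12047} \approx -0.10683$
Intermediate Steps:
$o{\left(c \right)} = - \frac{c^{2}}{7}$ ($o{\left(c \right)} = - \frac{c c}{7} = - \frac{c^{2}}{7}$)
$p{\left(V \right)} = \frac{1}{\frac{13}{62} + \frac{61 V}{62}}$ ($p{\left(V \right)} = \frac{1}{V + \frac{-13 + V}{-62}} = \frac{1}{V + \left(-13 + V\right) \left(- \frac{1}{62}\right)} = \frac{1}{V - \left(- \frac{13}{62} + \frac{V}{62}\right)} = \frac{1}{\frac{13}{62} + \frac{61 V}{62}}$)
$o{\left(-1 \right)} + p{\left(28 \right)} = - \frac{\left(-1\right)^{2}}{7} + \frac{62}{13 + 61 \cdot 28} = \left(- \frac{1}{7}\right) 1 + \frac{62}{13 + 1708} = - \frac{1}{7} + \frac{62}{1721} = - \frac{1287}{12047}$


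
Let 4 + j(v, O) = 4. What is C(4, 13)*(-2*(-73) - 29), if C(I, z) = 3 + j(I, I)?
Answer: 351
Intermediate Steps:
j(v, O) = 0 (j(v, O) = -4 + 4 = 0)
C(I, z) = 3 (C(I, z) = 3 + 0 = 3)
C(4, 13)*(-2*(-73) - 29) = 3*(-2*(-73) - 29) = 3*(146 - 29) = 3*117 = 351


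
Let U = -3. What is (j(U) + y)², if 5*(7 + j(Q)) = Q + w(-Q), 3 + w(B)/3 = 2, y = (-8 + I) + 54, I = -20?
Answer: 7921/25 ≈ 316.84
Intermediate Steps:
y = 26 (y = (-8 - 20) + 54 = -28 + 54 = 26)
w(B) = -3 (w(B) = -9 + 3*2 = -9 + 6 = -3)
j(Q) = -38/5 + Q/5 (j(Q) = -7 + (Q - 3)/5 = -7 + (-3 + Q)/5 = -7 + (-⅗ + Q/5) = -38/5 + Q/5)
(j(U) + y)² = ((-38/5 + (⅕)*(-3)) + 26)² = ((-38/5 - ⅗) + 26)² = (-41/5 + 26)² = (89/5)² = 7921/25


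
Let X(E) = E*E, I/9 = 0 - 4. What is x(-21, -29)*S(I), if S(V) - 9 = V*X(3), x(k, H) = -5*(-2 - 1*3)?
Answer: -7875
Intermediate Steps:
I = -36 (I = 9*(0 - 4) = 9*(-4) = -36)
X(E) = E²
x(k, H) = 25 (x(k, H) = -5*(-2 - 3) = -5*(-5) = 25)
S(V) = 9 + 9*V (S(V) = 9 + V*3² = 9 + V*9 = 9 + 9*V)
x(-21, -29)*S(I) = 25*(9 + 9*(-36)) = 25*(9 - 324) = 25*(-315) = -7875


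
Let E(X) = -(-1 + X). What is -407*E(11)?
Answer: 4070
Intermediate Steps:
E(X) = 1 - X
-407*E(11) = -407*(1 - 1*11) = -407*(1 - 11) = -407*(-10) = 4070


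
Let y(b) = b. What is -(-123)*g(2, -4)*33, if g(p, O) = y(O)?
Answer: -16236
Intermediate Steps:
g(p, O) = O
-(-123)*g(2, -4)*33 = -(-123)*(-4)*33 = -41*12*33 = -492*33 = -16236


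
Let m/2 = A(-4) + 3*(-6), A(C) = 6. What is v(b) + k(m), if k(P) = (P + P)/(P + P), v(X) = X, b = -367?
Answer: -366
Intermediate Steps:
m = -24 (m = 2*(6 + 3*(-6)) = 2*(6 - 18) = 2*(-12) = -24)
k(P) = 1 (k(P) = (2*P)/((2*P)) = (2*P)*(1/(2*P)) = 1)
v(b) + k(m) = -367 + 1 = -366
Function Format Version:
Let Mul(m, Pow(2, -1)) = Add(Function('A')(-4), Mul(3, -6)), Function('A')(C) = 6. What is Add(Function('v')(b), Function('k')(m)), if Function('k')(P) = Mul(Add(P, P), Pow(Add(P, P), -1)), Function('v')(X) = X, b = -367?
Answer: -366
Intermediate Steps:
m = -24 (m = Mul(2, Add(6, Mul(3, -6))) = Mul(2, Add(6, -18)) = Mul(2, -12) = -24)
Function('k')(P) = 1 (Function('k')(P) = Mul(Mul(2, P), Pow(Mul(2, P), -1)) = Mul(Mul(2, P), Mul(Rational(1, 2), Pow(P, -1))) = 1)
Add(Function('v')(b), Function('k')(m)) = Add(-367, 1) = -366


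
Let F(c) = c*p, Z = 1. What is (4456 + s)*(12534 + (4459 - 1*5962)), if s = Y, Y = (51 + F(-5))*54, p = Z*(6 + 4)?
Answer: 49749810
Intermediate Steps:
p = 10 (p = 1*(6 + 4) = 1*10 = 10)
F(c) = 10*c (F(c) = c*10 = 10*c)
Y = 54 (Y = (51 + 10*(-5))*54 = (51 - 50)*54 = 1*54 = 54)
s = 54
(4456 + s)*(12534 + (4459 - 1*5962)) = (4456 + 54)*(12534 + (4459 - 1*5962)) = 4510*(12534 + (4459 - 5962)) = 4510*(12534 - 1503) = 4510*11031 = 49749810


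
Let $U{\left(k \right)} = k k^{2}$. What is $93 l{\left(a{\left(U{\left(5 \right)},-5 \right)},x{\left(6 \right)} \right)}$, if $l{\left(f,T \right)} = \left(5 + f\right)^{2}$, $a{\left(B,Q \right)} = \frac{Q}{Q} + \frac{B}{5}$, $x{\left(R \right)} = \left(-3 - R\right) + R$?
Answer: $89373$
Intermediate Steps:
$U{\left(k \right)} = k^{3}$
$x{\left(R \right)} = -3$
$a{\left(B,Q \right)} = 1 + \frac{B}{5}$ ($a{\left(B,Q \right)} = 1 + B \frac{1}{5} = 1 + \frac{B}{5}$)
$93 l{\left(a{\left(U{\left(5 \right)},-5 \right)},x{\left(6 \right)} \right)} = 93 \left(5 + \left(1 + \frac{5^{3}}{5}\right)\right)^{2} = 93 \left(5 + \left(1 + \frac{1}{5} \cdot 125\right)\right)^{2} = 93 \left(5 + \left(1 + 25\right)\right)^{2} = 93 \left(5 + 26\right)^{2} = 93 \cdot 31^{2} = 93 \cdot 961 = 89373$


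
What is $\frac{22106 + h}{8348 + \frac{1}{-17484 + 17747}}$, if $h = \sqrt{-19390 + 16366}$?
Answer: $\frac{5813878}{2195525} + \frac{3156 i \sqrt{21}}{2195525} \approx 2.6481 + 0.0065873 i$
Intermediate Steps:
$h = 12 i \sqrt{21}$ ($h = \sqrt{-3024} = 12 i \sqrt{21} \approx 54.991 i$)
$\frac{22106 + h}{8348 + \frac{1}{-17484 + 17747}} = \frac{22106 + 12 i \sqrt{21}}{8348 + \frac{1}{-17484 + 17747}} = \frac{22106 + 12 i \sqrt{21}}{8348 + \frac{1}{263}} = \frac{22106 + 12 i \sqrt{21}}{\frac{2195525}{263}} = \left(22106 + 12 i \sqrt{21}\right) \frac{263}{2195525} = \frac{5813878}{2195525} + \frac{3156 i \sqrt{21}}{2195525}$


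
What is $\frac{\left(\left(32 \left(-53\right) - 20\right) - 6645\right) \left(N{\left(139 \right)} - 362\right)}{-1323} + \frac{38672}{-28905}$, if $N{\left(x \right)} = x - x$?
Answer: $- \frac{3242126158}{1416345} \approx -2289.1$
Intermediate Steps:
$N{\left(x \right)} = 0$
$\frac{\left(\left(32 \left(-53\right) - 20\right) - 6645\right) \left(N{\left(139 \right)} - 362\right)}{-1323} + \frac{38672}{-28905} = \frac{\left(\left(32 \left(-53\right) - 20\right) - 6645\right) \left(0 - 362\right)}{-1323} + \frac{38672}{-28905} = \left(\left(-1696 - 20\right) - 6645\right) \left(-362\right) \left(- \frac{1}{1323}\right) + 38672 \left(- \frac{1}{28905}\right) = \left(-1716 - 6645\right) \left(-362\right) \left(- \frac{1}{1323}\right) - \frac{38672}{28905} = \left(-8361\right) \left(-362\right) \left(- \frac{1}{1323}\right) - \frac{38672}{28905} = 3026682 \left(- \frac{1}{1323}\right) - \frac{38672}{28905} = - \frac{336298}{147} - \frac{38672}{28905} = - \frac{3242126158}{1416345}$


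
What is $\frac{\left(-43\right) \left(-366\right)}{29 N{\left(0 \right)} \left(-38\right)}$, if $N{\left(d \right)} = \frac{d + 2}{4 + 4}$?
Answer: $- \frac{31476}{551} \approx -57.125$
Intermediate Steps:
$N{\left(d \right)} = \frac{1}{4} + \frac{d}{8}$ ($N{\left(d \right)} = \frac{2 + d}{8} = \left(2 + d\right) \frac{1}{8} = \frac{1}{4} + \frac{d}{8}$)
$\frac{\left(-43\right) \left(-366\right)}{29 N{\left(0 \right)} \left(-38\right)} = \frac{\left(-43\right) \left(-366\right)}{29 \left(\frac{1}{4} + \frac{1}{8} \cdot 0\right) \left(-38\right)} = \frac{15738}{29 \left(\frac{1}{4} + 0\right) \left(-38\right)} = \frac{15738}{29 \cdot \frac{1}{4} \left(-38\right)} = \frac{15738}{\frac{29}{4} \left(-38\right)} = \frac{15738}{- \frac{551}{2}} = 15738 \left(- \frac{2}{551}\right) = - \frac{31476}{551}$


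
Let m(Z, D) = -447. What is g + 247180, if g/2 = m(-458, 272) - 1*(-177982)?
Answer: 602250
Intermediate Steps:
g = 355070 (g = 2*(-447 - 1*(-177982)) = 2*(-447 + 177982) = 2*177535 = 355070)
g + 247180 = 355070 + 247180 = 602250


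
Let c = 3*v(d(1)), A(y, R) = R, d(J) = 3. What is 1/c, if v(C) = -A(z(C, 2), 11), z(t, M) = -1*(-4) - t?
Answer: -1/33 ≈ -0.030303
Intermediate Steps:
z(t, M) = 4 - t
v(C) = -11 (v(C) = -1*11 = -11)
c = -33 (c = 3*(-11) = -33)
1/c = 1/(-33) = -1/33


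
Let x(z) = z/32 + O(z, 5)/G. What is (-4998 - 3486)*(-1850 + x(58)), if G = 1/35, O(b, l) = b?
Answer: -6169989/4 ≈ -1.5425e+6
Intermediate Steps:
G = 1/35 ≈ 0.028571
x(z) = 1121*z/32 (x(z) = z/32 + z/(1/35) = z*(1/32) + z*35 = z/32 + 35*z = 1121*z/32)
(-4998 - 3486)*(-1850 + x(58)) = (-4998 - 3486)*(-1850 + (1121/32)*58) = -8484*(-1850 + 32509/16) = -8484*2909/16 = -6169989/4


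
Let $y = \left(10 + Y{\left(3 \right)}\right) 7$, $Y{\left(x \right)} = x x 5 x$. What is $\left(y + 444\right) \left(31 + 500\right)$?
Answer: $774729$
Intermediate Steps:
$Y{\left(x \right)} = 5 x^{3}$ ($Y{\left(x \right)} = x^{2} \cdot 5 x = 5 x^{2} x = 5 x^{3}$)
$y = 1015$ ($y = \left(10 + 5 \cdot 3^{3}\right) 7 = \left(10 + 5 \cdot 27\right) 7 = \left(10 + 135\right) 7 = 145 \cdot 7 = 1015$)
$\left(y + 444\right) \left(31 + 500\right) = \left(1015 + 444\right) \left(31 + 500\right) = 1459 \cdot 531 = 774729$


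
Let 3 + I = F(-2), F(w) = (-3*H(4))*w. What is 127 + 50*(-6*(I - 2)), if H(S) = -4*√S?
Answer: 16027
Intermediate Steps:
F(w) = 24*w (F(w) = (-(-12)*√4)*w = (-(-12)*2)*w = (-3*(-8))*w = 24*w)
I = -51 (I = -3 + 24*(-2) = -3 - 48 = -51)
127 + 50*(-6*(I - 2)) = 127 + 50*(-6*(-51 - 2)) = 127 + 50*(-6*(-53)) = 127 + 50*318 = 127 + 15900 = 16027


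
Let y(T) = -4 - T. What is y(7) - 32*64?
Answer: -2059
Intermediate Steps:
y(7) - 32*64 = (-4 - 1*7) - 32*64 = (-4 - 7) - 2048 = -11 - 2048 = -2059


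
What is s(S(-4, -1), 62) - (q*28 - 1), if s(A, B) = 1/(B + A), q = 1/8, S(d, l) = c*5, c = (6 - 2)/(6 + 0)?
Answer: -487/196 ≈ -2.4847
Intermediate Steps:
c = 2/3 (c = 4/6 = 4*(1/6) = 2/3 ≈ 0.66667)
S(d, l) = 10/3 (S(d, l) = (2/3)*5 = 10/3)
q = 1/8 ≈ 0.12500
s(A, B) = 1/(A + B)
s(S(-4, -1), 62) - (q*28 - 1) = 1/(10/3 + 62) - ((1/8)*28 - 1) = 1/(196/3) - (7/2 - 1) = 3/196 - 1*5/2 = 3/196 - 5/2 = -487/196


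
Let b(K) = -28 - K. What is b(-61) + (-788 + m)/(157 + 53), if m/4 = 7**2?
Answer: 3169/105 ≈ 30.181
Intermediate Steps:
m = 196 (m = 4*7**2 = 4*49 = 196)
b(-61) + (-788 + m)/(157 + 53) = (-28 - 1*(-61)) + (-788 + 196)/(157 + 53) = (-28 + 61) - 592/210 = 33 - 592*1/210 = 33 - 296/105 = 3169/105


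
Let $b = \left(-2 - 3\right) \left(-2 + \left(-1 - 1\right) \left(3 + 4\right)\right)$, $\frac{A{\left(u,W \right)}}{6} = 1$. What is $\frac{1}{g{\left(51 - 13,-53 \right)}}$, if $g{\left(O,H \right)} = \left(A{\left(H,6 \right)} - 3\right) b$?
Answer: $\frac{1}{240} \approx 0.0041667$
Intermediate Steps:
$A{\left(u,W \right)} = 6$ ($A{\left(u,W \right)} = 6 \cdot 1 = 6$)
$b = 80$ ($b = - 5 \left(-2 - 14\right) = \left(-5\right) \left(-16\right) = 80$)
$g{\left(O,H \right)} = 240$ ($g{\left(O,H \right)} = \left(6 - 3\right) 80 = 3 \cdot 80 = 240$)
$\frac{1}{g{\left(51 - 13,-53 \right)}} = \frac{1}{240}$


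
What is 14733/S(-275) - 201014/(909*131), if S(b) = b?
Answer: -1809669757/32746725 ≈ -55.263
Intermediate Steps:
14733/S(-275) - 201014/(909*131) = 14733/(-275) - 201014/(909*131) = 14733*(-1/275) - 201014/119079 = -14733/275 - 201014*1/119079 = -14733/275 - 201014/119079 = -1809669757/32746725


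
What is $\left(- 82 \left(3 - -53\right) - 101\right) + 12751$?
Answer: $8058$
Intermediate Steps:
$\left(- 82 \left(3 - -53\right) - 101\right) + 12751 = \left(- 82 \left(3 + 53\right) - 101\right) + 12751 = \left(\left(-82\right) 56 - 101\right) + 12751 = \left(-4592 - 101\right) + 12751 = -4693 + 12751 = 8058$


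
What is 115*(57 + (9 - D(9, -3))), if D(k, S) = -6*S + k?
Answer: 4485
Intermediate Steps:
D(k, S) = k - 6*S
115*(57 + (9 - D(9, -3))) = 115*(57 + (9 - (9 - 6*(-3)))) = 115*(57 + (9 - (9 + 18))) = 115*(57 + (9 - 1*27)) = 115*(57 + (9 - 27)) = 115*(57 - 18) = 115*39 = 4485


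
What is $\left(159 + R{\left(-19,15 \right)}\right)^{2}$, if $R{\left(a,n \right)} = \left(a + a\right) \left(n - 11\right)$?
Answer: $49$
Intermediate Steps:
$R{\left(a,n \right)} = 2 a \left(-11 + n\right)$
$\left(159 + R{\left(-19,15 \right)}\right)^{2} = \left(159 + 2 \left(-19\right) \left(-11 + 15\right)\right)^{2} = \left(159 + 2 \left(-19\right) 4\right)^{2} = \left(159 - 152\right)^{2} = 7^{2} = 49$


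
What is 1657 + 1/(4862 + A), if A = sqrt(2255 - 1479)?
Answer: 19584307469/11819134 - sqrt(194)/11819134 ≈ 1657.0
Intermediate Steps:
A = 2*sqrt(194) (A = sqrt(776) = 2*sqrt(194) ≈ 27.857)
1657 + 1/(4862 + A) = 1657 + 1/(4862 + 2*sqrt(194))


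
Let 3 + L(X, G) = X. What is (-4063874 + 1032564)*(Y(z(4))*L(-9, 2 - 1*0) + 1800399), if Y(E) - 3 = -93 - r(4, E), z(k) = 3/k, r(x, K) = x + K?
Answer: -5461014092160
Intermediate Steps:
r(x, K) = K + x
L(X, G) = -3 + X
Y(E) = -94 - E (Y(E) = 3 + (-93 - (E + 4)) = 3 + (-93 - (4 + E)) = 3 + (-93 + (-4 - E)) = 3 + (-97 - E) = -94 - E)
(-4063874 + 1032564)*(Y(z(4))*L(-9, 2 - 1*0) + 1800399) = (-4063874 + 1032564)*((-94 - 3/4)*(-3 - 9) + 1800399) = -3031310*((-94 - 3/4)*(-12) + 1800399) = -3031310*((-94 - 1*¾)*(-12) + 1800399) = -3031310*((-94 - ¾)*(-12) + 1800399) = -3031310*(-379/4*(-12) + 1800399) = -3031310*(1137 + 1800399) = -3031310*1801536 = -5461014092160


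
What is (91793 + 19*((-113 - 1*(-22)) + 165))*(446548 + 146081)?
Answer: 55232430171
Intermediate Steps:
(91793 + 19*((-113 - 1*(-22)) + 165))*(446548 + 146081) = (91793 + 19*((-113 + 22) + 165))*592629 = (91793 + 19*(-91 + 165))*592629 = (91793 + 19*74)*592629 = (91793 + 1406)*592629 = 93199*592629 = 55232430171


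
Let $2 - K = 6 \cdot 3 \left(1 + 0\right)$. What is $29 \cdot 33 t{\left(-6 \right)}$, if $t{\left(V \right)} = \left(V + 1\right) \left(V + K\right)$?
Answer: $105270$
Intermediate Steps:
$K = -16$ ($K = 2 - 6 \cdot 3 \left(1 + 0\right) = 2 - 18 \cdot 1 = 2 - 18 = -16$)
$t{\left(V \right)} = \left(1 + V\right) \left(-16 + V\right)$ ($t{\left(V \right)} = \left(V + 1\right) \left(V - 16\right) = \left(1 + V\right) \left(-16 + V\right)$)
$29 \cdot 33 t{\left(-6 \right)} = 29 \cdot 33 \left(-16 + \left(-6\right)^{2} - -90\right) = 957 \left(-16 + 36 + 90\right) = 957 \cdot 110 = 105270$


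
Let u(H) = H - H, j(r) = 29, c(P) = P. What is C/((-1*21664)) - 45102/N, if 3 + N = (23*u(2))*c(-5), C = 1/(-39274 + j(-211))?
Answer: 12781962125121/850203680 ≈ 15034.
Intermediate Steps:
u(H) = 0
C = -1/39245 (C = 1/(-39274 + 29) = 1/(-39245) = -1/39245 ≈ -2.5481e-5)
N = -3 (N = -3 + (23*0)*(-5) = -3 + 0*(-5) = -3 + 0 = -3)
C/((-1*21664)) - 45102/N = -1/(39245*((-1*21664))) - 45102/(-3) = -1/39245/(-21664) - 45102*(-⅓) = -1/39245*(-1/21664) + 15034 = 1/850203680 + 15034 = 12781962125121/850203680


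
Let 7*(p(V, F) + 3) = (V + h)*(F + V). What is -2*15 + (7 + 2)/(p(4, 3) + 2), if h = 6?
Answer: -29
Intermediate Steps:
p(V, F) = -3 + (6 + V)*(F + V)/7 (p(V, F) = -3 + ((V + 6)*(F + V))/7 = -3 + ((6 + V)*(F + V))/7 = -3 + (6 + V)*(F + V)/7)
-2*15 + (7 + 2)/(p(4, 3) + 2) = -2*15 + (7 + 2)/((-3 + (⅐)*4² + (6/7)*3 + (6/7)*4 + (⅐)*3*4) + 2) = -30 + 9/((-3 + (⅐)*16 + 18/7 + 24/7 + 12/7) + 2) = -30 + 9/((-3 + 16/7 + 18/7 + 24/7 + 12/7) + 2) = -30 + 9/(7 + 2) = -30 + 9/9 = -30 + 9*(⅑) = -30 + 1 = -29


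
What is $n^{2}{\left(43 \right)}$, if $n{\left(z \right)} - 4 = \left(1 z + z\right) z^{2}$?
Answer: $25286724324$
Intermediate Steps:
$n{\left(z \right)} = 4 + 2 z^{3}$ ($n{\left(z \right)} = 4 + \left(1 z + z\right) z^{2} = 4 + \left(z + z\right) z^{2} = 4 + 2 z z^{2} = 4 + 2 z^{3}$)
$n^{2}{\left(43 \right)} = \left(4 + 2 \cdot 43^{3}\right)^{2} = \left(4 + 2 \cdot 79507\right)^{2} = \left(4 + 159014\right)^{2} = 159018^{2} = 25286724324$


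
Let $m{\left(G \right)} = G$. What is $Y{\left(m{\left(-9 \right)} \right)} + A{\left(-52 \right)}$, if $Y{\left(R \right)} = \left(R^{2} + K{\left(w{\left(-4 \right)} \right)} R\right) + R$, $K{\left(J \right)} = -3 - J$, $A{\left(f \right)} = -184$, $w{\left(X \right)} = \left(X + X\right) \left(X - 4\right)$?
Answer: $491$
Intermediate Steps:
$w{\left(X \right)} = 2 X \left(-4 + X\right)$
$Y{\left(R \right)} = R^{2} - 66 R$ ($Y{\left(R \right)} = \left(R^{2} + \left(-3 - 2 \left(-4\right) \left(-4 - 4\right)\right) R\right) + R = \left(R^{2} + \left(-3 - 2 \left(-4\right) \left(-8\right)\right) R\right) + R = \left(R^{2} + \left(-3 - 64\right) R\right) + R = \left(R^{2} - 67 R\right) + R = R^{2} - 66 R$)
$Y{\left(m{\left(-9 \right)} \right)} + A{\left(-52 \right)} = - 9 \left(-66 - 9\right) - 184 = \left(-9\right) \left(-75\right) - 184 = 675 - 184 = 491$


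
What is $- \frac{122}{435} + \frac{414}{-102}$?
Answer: $- \frac{32089}{7395} \approx -4.3393$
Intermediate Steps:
$- \frac{122}{435} + \frac{414}{-102} = \left(-122\right) \frac{1}{435} + 414 \left(- \frac{1}{102}\right) = - \frac{122}{435} - \frac{69}{17} = - \frac{32089}{7395}$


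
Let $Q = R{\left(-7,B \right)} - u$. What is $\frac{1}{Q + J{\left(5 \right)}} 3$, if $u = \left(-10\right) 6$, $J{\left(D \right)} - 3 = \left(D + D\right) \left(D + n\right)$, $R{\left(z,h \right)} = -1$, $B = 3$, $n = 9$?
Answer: $\frac{3}{202} \approx 0.014851$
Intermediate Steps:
$J{\left(D \right)} = 3 + 2 D \left(9 + D\right)$ ($J{\left(D \right)} = 3 + \left(D + D\right) \left(D + 9\right) = 3 + 2 D \left(9 + D\right)$)
$u = -60$
$Q = 59$ ($Q = -1 - -60 = -1 + 60 = 59$)
$\frac{1}{Q + J{\left(5 \right)}} 3 = \frac{1}{59 + \left(3 + 2 \cdot 5^{2} + 18 \cdot 5\right)} 3 = \frac{1}{59 + \left(3 + 2 \cdot 25 + 90\right)} 3 = \frac{1}{59 + \left(3 + 50 + 90\right)} 3 = \frac{1}{59 + 143} \cdot 3 = \frac{1}{202} \cdot 3 = \frac{3}{202}$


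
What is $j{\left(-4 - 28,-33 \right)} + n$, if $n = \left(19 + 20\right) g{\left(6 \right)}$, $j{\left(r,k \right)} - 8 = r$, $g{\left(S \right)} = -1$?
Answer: $-63$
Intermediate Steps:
$j{\left(r,k \right)} = 8 + r$
$n = -39$ ($n = \left(19 + 20\right) \left(-1\right) = 39 \left(-1\right) = -39$)
$j{\left(-4 - 28,-33 \right)} + n = \left(8 - 32\right) - 39 = -24 - 39 = -63$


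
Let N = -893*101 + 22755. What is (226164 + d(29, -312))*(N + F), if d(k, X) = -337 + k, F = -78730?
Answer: -33012919808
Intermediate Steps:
N = -67438 (N = -90193 + 22755 = -67438)
(226164 + d(29, -312))*(N + F) = (226164 + (-337 + 29))*(-67438 - 78730) = (226164 - 308)*(-146168) = 225856*(-146168) = -33012919808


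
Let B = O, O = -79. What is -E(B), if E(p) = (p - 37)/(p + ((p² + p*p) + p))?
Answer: 29/3081 ≈ 0.0094125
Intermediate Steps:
B = -79
E(p) = (-37 + p)/(2*p + 2*p²) (E(p) = (-37 + p)/(p + ((p² + p²) + p)) = (-37 + p)/(p + (2*p² + p)) = (-37 + p)/(p + (p + 2*p²)) = (-37 + p)/(2*p + 2*p²))
-E(B) = -(-37 - 79)/(2*(-79)*(1 - 79)) = -(-1)*(-116)/(2*79*(-78)) = -(-1)*(-1)*(-116)/(2*79*78) = -1*(-29/3081) = 29/3081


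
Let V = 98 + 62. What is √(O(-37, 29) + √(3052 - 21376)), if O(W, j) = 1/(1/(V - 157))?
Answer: √(3 + 6*I*√509) ≈ 8.3186 + 8.1363*I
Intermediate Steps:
V = 160
O(W, j) = 3 (O(W, j) = 1/(1/(160 - 157)) = 1/(1/3) = 1/(⅓) = 3)
√(O(-37, 29) + √(3052 - 21376)) = √(3 + √(3052 - 21376)) = √(3 + √(-18324)) = √(3 + 6*I*√509)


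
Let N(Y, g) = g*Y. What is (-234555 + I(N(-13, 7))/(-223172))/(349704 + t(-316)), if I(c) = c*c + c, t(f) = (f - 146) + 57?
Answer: -8724352775/12992292738 ≈ -0.67150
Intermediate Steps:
N(Y, g) = Y*g
t(f) = -89 + f (t(f) = (-146 + f) + 57 = -89 + f)
I(c) = c + c² (I(c) = c² + c = c + c²)
(-234555 + I(N(-13, 7))/(-223172))/(349704 + t(-316)) = (-234555 + ((-13*7)*(1 - 13*7))/(-223172))/(349704 + (-89 - 316)) = (-234555 - 91*(1 - 91)*(-1/223172))/(349704 - 405) = (-234555 - 91*(-90)*(-1/223172))/349299 = (-234555 + 8190*(-1/223172))*(1/349299) = (-234555 - 4095/111586)*(1/349299) = -26173058325/111586*1/349299 = -8724352775/12992292738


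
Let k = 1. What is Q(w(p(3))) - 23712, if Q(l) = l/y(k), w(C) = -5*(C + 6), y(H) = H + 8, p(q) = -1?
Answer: -213433/9 ≈ -23715.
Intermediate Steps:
y(H) = 8 + H
w(C) = -30 - 5*C (w(C) = -5*(6 + C) = -30 - 5*C)
Q(l) = l/9 (Q(l) = l/(8 + 1) = l/9)
Q(w(p(3))) - 23712 = (-30 - 5*(-1))/9 - 23712 = (-30 + 5)/9 - 23712 = (⅑)*(-25) - 23712 = -25/9 - 23712 = -213433/9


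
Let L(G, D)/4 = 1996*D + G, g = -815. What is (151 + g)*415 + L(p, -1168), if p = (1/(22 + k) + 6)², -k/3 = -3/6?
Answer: -21208003624/2209 ≈ -9.6007e+6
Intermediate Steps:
k = 3/2 (k = -(-9)/6 = -3*(-½) = 3/2 ≈ 1.5000)
p = 80656/2209 (p = (1/(22 + 3/2) + 6)² = (1/(47/2) + 6)² = (2/47 + 6)² = (284/47)² = 80656/2209 ≈ 36.512)
L(G, D) = 4*G + 7984*D (L(G, D) = 4*(1996*D + G) = 4*(G + 1996*D) = 4*G + 7984*D)
(151 + g)*415 + L(p, -1168) = (151 - 815)*415 + (4*(80656/2209) + 7984*(-1168)) = -664*415 + (322624/2209 - 9325312) = -275560 - 20599291584/2209 = -21208003624/2209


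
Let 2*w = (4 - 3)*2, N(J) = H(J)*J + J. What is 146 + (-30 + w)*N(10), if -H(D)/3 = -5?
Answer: -4494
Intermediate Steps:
H(D) = 15 (H(D) = -3*(-5) = 15)
N(J) = 16*J (N(J) = 15*J + J = 16*J)
w = 1 (w = ((4 - 3)*2)/2 = (1*2)/2 = (1/2)*2 = 1)
146 + (-30 + w)*N(10) = 146 + (-30 + 1)*(16*10) = 146 - 29*160 = 146 - 4640 = -4494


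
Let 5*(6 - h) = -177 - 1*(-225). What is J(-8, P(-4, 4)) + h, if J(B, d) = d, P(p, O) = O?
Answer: ⅖ ≈ 0.40000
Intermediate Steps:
h = -18/5 (h = 6 - (-177 - 1*(-225))/5 = 6 - (-177 + 225)/5 = 6 - ⅕*48 = 6 - 48/5 = -18/5 ≈ -3.6000)
J(-8, P(-4, 4)) + h = 4 - 18/5 = ⅖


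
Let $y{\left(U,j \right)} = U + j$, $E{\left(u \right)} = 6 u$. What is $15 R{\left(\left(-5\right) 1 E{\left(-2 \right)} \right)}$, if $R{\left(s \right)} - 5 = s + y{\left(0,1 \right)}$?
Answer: $990$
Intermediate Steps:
$R{\left(s \right)} = 6 + s$ ($R{\left(s \right)} = 5 + \left(s + \left(0 + 1\right)\right) = 5 + \left(s + 1\right) = 5 + \left(1 + s\right) = 6 + s$)
$15 R{\left(\left(-5\right) 1 E{\left(-2 \right)} \right)} = 15 \left(6 + \left(-5\right) 1 \cdot 6 \left(-2\right)\right) = 15 \left(6 - -60\right) = 15 \left(6 + 60\right) = 15 \cdot 66 = 990$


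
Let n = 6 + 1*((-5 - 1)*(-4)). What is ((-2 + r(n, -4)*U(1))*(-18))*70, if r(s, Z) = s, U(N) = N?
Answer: -35280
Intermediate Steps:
n = 30 (n = 6 + 1*(-6*(-4)) = 6 + 1*24 = 6 + 24 = 30)
((-2 + r(n, -4)*U(1))*(-18))*70 = ((-2 + 30*1)*(-18))*70 = ((-2 + 30)*(-18))*70 = (28*(-18))*70 = -504*70 = -35280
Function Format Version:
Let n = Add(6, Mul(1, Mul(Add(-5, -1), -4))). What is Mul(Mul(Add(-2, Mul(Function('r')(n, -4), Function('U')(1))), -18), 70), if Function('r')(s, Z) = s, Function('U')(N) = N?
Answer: -35280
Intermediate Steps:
n = 30 (n = Add(6, Mul(1, Mul(-6, -4))) = Add(6, Mul(1, 24)) = Add(6, 24) = 30)
Mul(Mul(Add(-2, Mul(Function('r')(n, -4), Function('U')(1))), -18), 70) = Mul(Mul(Add(-2, Mul(30, 1)), -18), 70) = Mul(Mul(Add(-2, 30), -18), 70) = Mul(Mul(28, -18), 70) = Mul(-504, 70) = -35280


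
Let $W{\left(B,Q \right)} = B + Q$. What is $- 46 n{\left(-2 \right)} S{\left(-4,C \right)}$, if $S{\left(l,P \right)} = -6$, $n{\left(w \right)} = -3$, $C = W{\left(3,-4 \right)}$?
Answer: $-828$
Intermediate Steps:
$C = -1$ ($C = 3 - 4 = -1$)
$- 46 n{\left(-2 \right)} S{\left(-4,C \right)} = \left(-46\right) \left(-3\right) \left(-6\right) = 138 \left(-6\right) = -828$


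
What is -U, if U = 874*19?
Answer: -16606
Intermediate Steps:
U = 16606
-U = -1*16606 = -16606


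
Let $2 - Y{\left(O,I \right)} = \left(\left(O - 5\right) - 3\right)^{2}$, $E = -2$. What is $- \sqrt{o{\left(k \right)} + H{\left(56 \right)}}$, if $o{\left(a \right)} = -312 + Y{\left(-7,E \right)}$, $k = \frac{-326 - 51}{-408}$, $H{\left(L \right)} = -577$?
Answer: $- 2 i \sqrt{278} \approx - 33.347 i$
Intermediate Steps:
$k = \frac{377}{408}$ ($k = \left(-326 - 51\right) \left(- \frac{1}{408}\right) = \left(-377\right) \left(- \frac{1}{408}\right) = \frac{377}{408} \approx 0.92402$)
$Y{\left(O,I \right)} = 2 - \left(-8 + O\right)^{2}$ ($Y{\left(O,I \right)} = 2 - \left(\left(O - 5\right) - 3\right)^{2} = 2 - \left(\left(-5 + O\right) - 3\right)^{2} = 2 - \left(-8 + O\right)^{2}$)
$o{\left(a \right)} = -535$ ($o{\left(a \right)} = -312 + \left(2 - \left(-8 - 7\right)^{2}\right) = -312 + \left(2 - \left(-15\right)^{2}\right) = -312 + \left(2 - 225\right) = -312 - 223 = -535$)
$- \sqrt{o{\left(k \right)} + H{\left(56 \right)}} = - \sqrt{-535 - 577} = - \sqrt{-1112} = - 2 i \sqrt{278}$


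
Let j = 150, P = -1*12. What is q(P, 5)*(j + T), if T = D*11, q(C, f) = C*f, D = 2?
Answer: -10320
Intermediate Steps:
P = -12
T = 22 (T = 2*11 = 22)
q(P, 5)*(j + T) = (-12*5)*(150 + 22) = -60*172 = -10320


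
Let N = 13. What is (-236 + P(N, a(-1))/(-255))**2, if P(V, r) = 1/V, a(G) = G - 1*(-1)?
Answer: 612057440281/10989225 ≈ 55696.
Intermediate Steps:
a(G) = 1 + G (a(G) = G + 1 = 1 + G)
(-236 + P(N, a(-1))/(-255))**2 = (-236 + 1/(13*(-255)))**2 = (-236 + (1/13)*(-1/255))**2 = (-236 - 1/3315)**2 = (-782341/3315)**2 = 612057440281/10989225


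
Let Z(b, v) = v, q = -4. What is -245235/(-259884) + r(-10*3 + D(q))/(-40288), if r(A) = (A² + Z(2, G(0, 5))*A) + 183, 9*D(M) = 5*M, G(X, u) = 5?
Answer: 21610145093/23557964832 ≈ 0.91732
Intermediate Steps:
D(M) = 5*M/9 (D(M) = (5*M)/9 = 5*M/9)
r(A) = 183 + A² + 5*A (r(A) = (A² + 5*A) + 183 = 183 + A² + 5*A)
-245235/(-259884) + r(-10*3 + D(q))/(-40288) = -245235/(-259884) + (183 + (-10*3 + (5/9)*(-4))² + 5*(-10*3 + (5/9)*(-4)))/(-40288) = -245235*(-1/259884) + (183 + (-30 - 20/9)² + 5*(-30 - 20/9))*(-1/40288) = 81745/86628 + (183 + (-290/9)² + 5*(-290/9))*(-1/40288) = 81745/86628 + (183 + 84100/81 - 1450/9)*(-1/40288) = 81745/86628 + (85873/81)*(-1/40288) = 81745/86628 - 85873/3263328 = 21610145093/23557964832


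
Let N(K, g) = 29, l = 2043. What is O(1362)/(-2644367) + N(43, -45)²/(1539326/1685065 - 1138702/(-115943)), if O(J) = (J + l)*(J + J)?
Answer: 415036573552344497305/5545927673139249616 ≈ 74.836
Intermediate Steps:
O(J) = 2*J*(2043 + J) (O(J) = (J + 2043)*(J + J) = (2043 + J)*(2*J) = 2*J*(2043 + J))
O(1362)/(-2644367) + N(43, -45)²/(1539326/1685065 - 1138702/(-115943)) = (2*1362*(2043 + 1362))/(-2644367) + 29²/(1539326/1685065 - 1138702/(-115943)) = (2*1362*3405)*(-1/2644367) + 841/(1539326*(1/1685065) - 1138702*(-1/115943)) = 9275220*(-1/2644367) + 841/(1539326/1685065 + 1138702/115943) = -9275220/2644367 + 841/(2097260960048/195371491295) = -9275220/2644367 + 841*(195371491295/2097260960048) = -9275220/2644367 + 164307424179095/2097260960048 = 415036573552344497305/5545927673139249616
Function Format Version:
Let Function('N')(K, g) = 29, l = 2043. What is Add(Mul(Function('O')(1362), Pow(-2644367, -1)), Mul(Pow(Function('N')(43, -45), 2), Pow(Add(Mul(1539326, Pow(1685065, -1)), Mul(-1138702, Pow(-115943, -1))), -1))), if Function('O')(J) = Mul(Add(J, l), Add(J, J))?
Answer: Rational(415036573552344497305, 5545927673139249616) ≈ 74.836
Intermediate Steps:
Function('O')(J) = Mul(2, J, Add(2043, J)) (Function('O')(J) = Mul(Add(J, 2043), Add(J, J)) = Mul(Add(2043, J), Mul(2, J)) = Mul(2, J, Add(2043, J)))
Add(Mul(Function('O')(1362), Pow(-2644367, -1)), Mul(Pow(Function('N')(43, -45), 2), Pow(Add(Mul(1539326, Pow(1685065, -1)), Mul(-1138702, Pow(-115943, -1))), -1))) = Add(Mul(Mul(2, 1362, Add(2043, 1362)), Pow(-2644367, -1)), Mul(Pow(29, 2), Pow(Add(Mul(1539326, Pow(1685065, -1)), Mul(-1138702, Pow(-115943, -1))), -1))) = Add(Mul(Mul(2, 1362, 3405), Rational(-1, 2644367)), Mul(841, Pow(Add(Mul(1539326, Rational(1, 1685065)), Mul(-1138702, Rational(-1, 115943))), -1))) = Add(Mul(9275220, Rational(-1, 2644367)), Mul(841, Pow(Add(Rational(1539326, 1685065), Rational(1138702, 115943)), -1))) = Add(Rational(-9275220, 2644367), Mul(841, Pow(Rational(2097260960048, 195371491295), -1))) = Add(Rational(-9275220, 2644367), Mul(841, Rational(195371491295, 2097260960048))) = Add(Rational(-9275220, 2644367), Rational(164307424179095, 2097260960048)) = Rational(415036573552344497305, 5545927673139249616)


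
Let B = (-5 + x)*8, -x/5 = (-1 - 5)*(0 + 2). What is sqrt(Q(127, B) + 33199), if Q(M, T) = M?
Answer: sqrt(33326) ≈ 182.55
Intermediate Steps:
x = 60 (x = -5*(-1 - 5)*(0 + 2) = -(-30)*2 = -5*(-12) = 60)
B = 440 (B = (-5 + 60)*8 = 55*8 = 440)
sqrt(Q(127, B) + 33199) = sqrt(127 + 33199) = sqrt(33326)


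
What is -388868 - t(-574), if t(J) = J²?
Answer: -718344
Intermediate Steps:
-388868 - t(-574) = -388868 - 1*(-574)² = -388868 - 1*329476 = -388868 - 329476 = -718344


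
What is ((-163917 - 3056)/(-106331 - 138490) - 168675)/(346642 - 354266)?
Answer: 20647507601/933257652 ≈ 22.124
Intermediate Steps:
((-163917 - 3056)/(-106331 - 138490) - 168675)/(346642 - 354266) = (-166973/(-244821) - 168675)/(-7624) = (-166973*(-1/244821) - 168675)*(-1/7624) = (166973/244821 - 168675)*(-1/7624) = -41295015202/244821*(-1/7624) = 20647507601/933257652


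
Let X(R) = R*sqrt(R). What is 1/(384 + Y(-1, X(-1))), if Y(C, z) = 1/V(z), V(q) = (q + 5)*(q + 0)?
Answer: 9983/3833089 - 5*I/3833089 ≈ 0.0026044 - 1.3044e-6*I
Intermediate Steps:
V(q) = q*(5 + q) (V(q) = (5 + q)*q = q*(5 + q))
X(R) = R**(3/2)
Y(C, z) = 1/(z*(5 + z))
1/(384 + Y(-1, X(-1))) = 1/(384 + 1/(((-1)**(3/2))*(5 + (-1)**(3/2)))) = 1/(384 + 1/(((-I))*(5 - I))) = 1/(384 + I*((5 + I)/26)) = 1/(384 + I*(5 + I)/26)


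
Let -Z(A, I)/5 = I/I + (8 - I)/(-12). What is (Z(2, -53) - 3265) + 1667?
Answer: -18931/12 ≈ -1577.6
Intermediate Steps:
Z(A, I) = -5/3 - 5*I/12 (Z(A, I) = -5*(I/I + (8 - I)/(-12)) = -5*(1 + (8 - I)*(-1/12)) = -5*(1 + (-2/3 + I/12)) = -5*(1/3 + I/12) = -5/3 - 5*I/12)
(Z(2, -53) - 3265) + 1667 = ((-5/3 - 5/12*(-53)) - 3265) + 1667 = ((-5/3 + 265/12) - 3265) + 1667 = (245/12 - 3265) + 1667 = -38935/12 + 1667 = -18931/12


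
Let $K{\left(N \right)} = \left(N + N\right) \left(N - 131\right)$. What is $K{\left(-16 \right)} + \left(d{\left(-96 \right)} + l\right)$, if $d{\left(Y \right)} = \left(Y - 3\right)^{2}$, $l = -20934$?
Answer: $-6429$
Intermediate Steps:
$K{\left(N \right)} = 2 N \left(-131 + N\right)$
$d{\left(Y \right)} = \left(-3 + Y\right)^{2}$
$K{\left(-16 \right)} + \left(d{\left(-96 \right)} + l\right) = 2 \left(-16\right) \left(-131 - 16\right) - \left(20934 - \left(-3 - 96\right)^{2}\right) = 2 \left(-16\right) \left(-147\right) - \left(20934 - \left(-99\right)^{2}\right) = 4704 + \left(9801 - 20934\right) = 4704 - 11133 = -6429$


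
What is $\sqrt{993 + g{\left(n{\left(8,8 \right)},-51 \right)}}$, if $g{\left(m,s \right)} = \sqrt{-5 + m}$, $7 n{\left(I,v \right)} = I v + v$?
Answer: $\frac{\sqrt{48657 + 7 \sqrt{259}}}{7} \approx 31.548$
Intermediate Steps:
$n{\left(I,v \right)} = \frac{v}{7} + \frac{I v}{7}$ ($n{\left(I,v \right)} = \frac{I v + v}{7} = \frac{v + I v}{7} = \frac{v}{7} + \frac{I v}{7}$)
$\sqrt{993 + g{\left(n{\left(8,8 \right)},-51 \right)}} = \sqrt{993 + \sqrt{-5 + \frac{1}{7} \cdot 8 \left(1 + 8\right)}} = \sqrt{993 + \sqrt{-5 + \frac{1}{7} \cdot 8 \cdot 9}} = \sqrt{993 + \sqrt{-5 + \frac{72}{7}}} = \sqrt{993 + \sqrt{\frac{37}{7}}} = \sqrt{993 + \frac{\sqrt{259}}{7}}$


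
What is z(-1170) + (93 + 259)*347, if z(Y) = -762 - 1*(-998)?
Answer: 122380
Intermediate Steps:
z(Y) = 236 (z(Y) = -762 + 998 = 236)
z(-1170) + (93 + 259)*347 = 236 + (93 + 259)*347 = 236 + 352*347 = 236 + 122144 = 122380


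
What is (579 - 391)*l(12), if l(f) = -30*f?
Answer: -67680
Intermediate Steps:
(579 - 391)*l(12) = (579 - 391)*(-30*12) = 188*(-360) = -67680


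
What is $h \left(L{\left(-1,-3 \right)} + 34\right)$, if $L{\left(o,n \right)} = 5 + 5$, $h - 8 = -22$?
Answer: $-616$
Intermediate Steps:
$h = -14$ ($h = 8 - 22 = -14$)
$L{\left(o,n \right)} = 10$
$h \left(L{\left(-1,-3 \right)} + 34\right) = - 14 \left(10 + 34\right) = \left(-14\right) 44 = -616$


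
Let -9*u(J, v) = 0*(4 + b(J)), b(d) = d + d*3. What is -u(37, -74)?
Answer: 0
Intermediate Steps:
b(d) = 4*d (b(d) = d + 3*d = 4*d)
u(J, v) = 0 (u(J, v) = -0*(4 + 4*J) = -⅑*0 = 0)
-u(37, -74) = -1*0 = 0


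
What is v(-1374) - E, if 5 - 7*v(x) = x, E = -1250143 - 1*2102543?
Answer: 3352883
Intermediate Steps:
E = -3352686 (E = -1250143 - 2102543 = -3352686)
v(x) = 5/7 - x/7
v(-1374) - E = (5/7 - ⅐*(-1374)) - 1*(-3352686) = (5/7 + 1374/7) + 3352686 = 197 + 3352686 = 3352883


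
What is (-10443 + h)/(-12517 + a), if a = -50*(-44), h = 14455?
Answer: -4012/10317 ≈ -0.38887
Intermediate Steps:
a = 2200
(-10443 + h)/(-12517 + a) = (-10443 + 14455)/(-12517 + 2200) = 4012/(-10317) = 4012*(-1/10317) = -4012/10317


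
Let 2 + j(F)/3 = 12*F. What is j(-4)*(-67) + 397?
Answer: 10447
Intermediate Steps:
j(F) = -6 + 36*F (j(F) = -6 + 3*(12*F) = -6 + 36*F)
j(-4)*(-67) + 397 = (-6 + 36*(-4))*(-67) + 397 = (-6 - 144)*(-67) + 397 = -150*(-67) + 397 = 10050 + 397 = 10447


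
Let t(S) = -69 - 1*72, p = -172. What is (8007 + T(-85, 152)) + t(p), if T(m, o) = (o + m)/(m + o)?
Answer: 7867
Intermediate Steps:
t(S) = -141 (t(S) = -69 - 72 = -141)
T(m, o) = 1 (T(m, o) = (m + o)/(m + o) = 1)
(8007 + T(-85, 152)) + t(p) = (8007 + 1) - 141 = 8008 - 141 = 7867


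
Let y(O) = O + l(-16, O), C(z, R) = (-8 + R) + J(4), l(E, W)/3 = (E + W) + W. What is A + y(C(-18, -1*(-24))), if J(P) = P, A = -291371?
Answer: -291279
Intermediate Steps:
l(E, W) = 3*E + 6*W (l(E, W) = 3*((E + W) + W) = 3*(E + 2*W) = 3*E + 6*W)
C(z, R) = -4 + R (C(z, R) = (-8 + R) + 4 = -4 + R)
y(O) = -48 + 7*O (y(O) = O + (3*(-16) + 6*O) = O + (-48 + 6*O) = -48 + 7*O)
A + y(C(-18, -1*(-24))) = -291371 + (-48 + 7*(-4 - 1*(-24))) = -291371 + (-48 + 7*(-4 + 24)) = -291371 + (-48 + 7*20) = -291371 + (-48 + 140) = -291371 + 92 = -291279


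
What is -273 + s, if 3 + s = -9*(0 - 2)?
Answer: -258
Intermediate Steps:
s = 15 (s = -3 - 9*(0 - 2) = -3 - 9*(-2) = -3 + 18 = 15)
-273 + s = -273 + 15 = -258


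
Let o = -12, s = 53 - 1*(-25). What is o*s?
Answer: -936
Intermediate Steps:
s = 78 (s = 53 + 25 = 78)
o*s = -12*78 = -936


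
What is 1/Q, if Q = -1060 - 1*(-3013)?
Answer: 1/1953 ≈ 0.00051203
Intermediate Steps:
Q = 1953 (Q = -1060 + 3013 = 1953)
1/Q = 1/1953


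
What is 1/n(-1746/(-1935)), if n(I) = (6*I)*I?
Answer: 46225/225816 ≈ 0.20470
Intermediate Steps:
n(I) = 6*I**2
1/n(-1746/(-1935)) = 1/(6*(-1746/(-1935))**2) = 1/(6*(-1746*(-1/1935))**2) = 1/(6*(194/215)**2) = 1/(6*(37636/46225)) = 1/(225816/46225) = 46225/225816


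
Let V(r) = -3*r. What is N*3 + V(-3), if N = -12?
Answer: -27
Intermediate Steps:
N*3 + V(-3) = -12*3 - 3*(-3) = -36 + 9 = -27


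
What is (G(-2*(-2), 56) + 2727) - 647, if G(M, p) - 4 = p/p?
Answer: 2085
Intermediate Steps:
G(M, p) = 5 (G(M, p) = 4 + p/p = 4 + 1 = 5)
(G(-2*(-2), 56) + 2727) - 647 = (5 + 2727) - 647 = 2732 - 647 = 2085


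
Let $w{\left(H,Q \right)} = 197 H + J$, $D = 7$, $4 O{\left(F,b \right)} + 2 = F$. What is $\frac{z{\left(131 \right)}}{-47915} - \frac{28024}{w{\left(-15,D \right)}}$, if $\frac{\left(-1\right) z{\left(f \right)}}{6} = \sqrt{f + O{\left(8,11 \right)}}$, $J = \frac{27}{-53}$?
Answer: $\frac{742636}{78321} + \frac{3 \sqrt{530}}{47915} \approx 9.4834$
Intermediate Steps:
$J = - \frac{27}{53}$ ($J = 27 \left(- \frac{1}{53}\right) = - \frac{27}{53} \approx -0.50943$)
$O{\left(F,b \right)} = - \frac{1}{2} + \frac{F}{4}$
$w{\left(H,Q \right)} = - \frac{27}{53} + 197 H$ ($w{\left(H,Q \right)} = 197 H - \frac{27}{53} = - \frac{27}{53} + 197 H$)
$z{\left(f \right)} = - 6 \sqrt{\frac{3}{2} + f}$ ($z{\left(f \right)} = - 6 \sqrt{f + \left(- \frac{1}{2} + \frac{1}{4} \cdot 8\right)} = - 6 \sqrt{f + \left(- \frac{1}{2} + 2\right)} = - 6 \sqrt{f + \frac{3}{2}} = - 6 \sqrt{\frac{3}{2} + f}$)
$\frac{z{\left(131 \right)}}{-47915} - \frac{28024}{w{\left(-15,D \right)}} = \frac{\left(-3\right) \sqrt{6 + 4 \cdot 131}}{-47915} - \frac{28024}{- \frac{27}{53} + 197 \left(-15\right)} = - 3 \sqrt{6 + 524} \left(- \frac{1}{47915}\right) - \frac{28024}{- \frac{27}{53} - 2955} = - 3 \sqrt{530} \left(- \frac{1}{47915}\right) - \frac{28024}{- \frac{156642}{53}} = \frac{3 \sqrt{530}}{47915} - - \frac{742636}{78321} = \frac{3 \sqrt{530}}{47915} + \frac{742636}{78321} = \frac{742636}{78321} + \frac{3 \sqrt{530}}{47915}$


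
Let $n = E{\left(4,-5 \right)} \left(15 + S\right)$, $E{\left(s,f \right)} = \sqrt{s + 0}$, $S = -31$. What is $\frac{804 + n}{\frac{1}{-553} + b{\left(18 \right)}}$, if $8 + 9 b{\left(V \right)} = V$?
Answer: $\frac{3842244}{5521} \approx 695.93$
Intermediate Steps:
$b{\left(V \right)} = - \frac{8}{9} + \frac{V}{9}$
$E{\left(s,f \right)} = \sqrt{s}$
$n = -32$ ($n = \sqrt{4} \left(15 - 31\right) = 2 \left(-16\right) = -32$)
$\frac{804 + n}{\frac{1}{-553} + b{\left(18 \right)}} = \frac{804 - 32}{\frac{1}{-553} + \left(- \frac{8}{9} + \frac{1}{9} \cdot 18\right)} = \frac{772}{- \frac{1}{553} + \left(- \frac{8}{9} + 2\right)} = \frac{772}{- \frac{1}{553} + \frac{10}{9}} = \frac{772}{\frac{5521}{4977}} = 772 \cdot \frac{4977}{5521} = \frac{3842244}{5521}$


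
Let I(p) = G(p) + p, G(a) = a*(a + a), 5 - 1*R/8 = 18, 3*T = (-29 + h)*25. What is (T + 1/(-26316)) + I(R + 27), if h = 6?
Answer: 304984895/26316 ≈ 11589.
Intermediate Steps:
T = -575/3 (T = ((-29 + 6)*25)/3 = (-23*25)/3 = (⅓)*(-575) = -575/3 ≈ -191.67)
R = -104 (R = 40 - 8*18 = 40 - 144 = -104)
G(a) = 2*a² (G(a) = a*(2*a) = 2*a²)
I(p) = p + 2*p² (I(p) = 2*p² + p = p + 2*p²)
(T + 1/(-26316)) + I(R + 27) = (-575/3 + 1/(-26316)) + (-104 + 27)*(1 + 2*(-104 + 27)) = (-575/3 - 1/26316) - 77*(1 + 2*(-77)) = -5043901/26316 - 77*(1 - 154) = -5043901/26316 - 77*(-153) = -5043901/26316 + 11781 = 304984895/26316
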